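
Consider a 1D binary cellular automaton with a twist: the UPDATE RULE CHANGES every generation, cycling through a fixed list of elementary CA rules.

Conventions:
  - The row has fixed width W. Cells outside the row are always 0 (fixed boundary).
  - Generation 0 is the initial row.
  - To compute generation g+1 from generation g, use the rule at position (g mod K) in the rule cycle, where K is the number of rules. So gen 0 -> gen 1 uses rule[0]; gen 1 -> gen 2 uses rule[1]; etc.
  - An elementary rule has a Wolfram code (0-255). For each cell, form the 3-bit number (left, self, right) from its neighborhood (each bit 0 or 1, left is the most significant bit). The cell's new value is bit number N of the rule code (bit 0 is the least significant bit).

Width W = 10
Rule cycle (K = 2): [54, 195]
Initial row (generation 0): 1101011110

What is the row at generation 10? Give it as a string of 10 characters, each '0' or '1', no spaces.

Gen 0: 1101011110
Gen 1 (rule 54): 0011100001
Gen 2 (rule 195): 1101101110
Gen 3 (rule 54): 0010010001
Gen 4 (rule 195): 1100100110
Gen 5 (rule 54): 0011111001
Gen 6 (rule 195): 1101111010
Gen 7 (rule 54): 0010000111
Gen 8 (rule 195): 1100111011
Gen 9 (rule 54): 0011000100
Gen 10 (rule 195): 1101011001

Answer: 1101011001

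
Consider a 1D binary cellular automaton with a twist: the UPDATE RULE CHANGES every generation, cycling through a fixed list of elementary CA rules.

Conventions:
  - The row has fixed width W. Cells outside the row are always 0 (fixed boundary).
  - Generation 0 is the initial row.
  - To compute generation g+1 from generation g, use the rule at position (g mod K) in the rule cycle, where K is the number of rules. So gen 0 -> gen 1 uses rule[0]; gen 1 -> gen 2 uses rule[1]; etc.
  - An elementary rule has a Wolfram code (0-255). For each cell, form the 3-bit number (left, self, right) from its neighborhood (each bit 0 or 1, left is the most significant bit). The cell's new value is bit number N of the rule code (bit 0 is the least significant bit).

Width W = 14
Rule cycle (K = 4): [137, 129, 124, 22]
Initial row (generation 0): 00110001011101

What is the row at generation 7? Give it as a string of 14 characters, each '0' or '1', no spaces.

Gen 0: 00110001011101
Gen 1 (rule 137): 10100100011000
Gen 2 (rule 129): 00000001000011
Gen 3 (rule 124): 00000001100011
Gen 4 (rule 22): 00000010010100
Gen 5 (rule 137): 11111000000001
Gen 6 (rule 129): 01110011111100
Gen 7 (rule 124): 01011010000110

Answer: 01011010000110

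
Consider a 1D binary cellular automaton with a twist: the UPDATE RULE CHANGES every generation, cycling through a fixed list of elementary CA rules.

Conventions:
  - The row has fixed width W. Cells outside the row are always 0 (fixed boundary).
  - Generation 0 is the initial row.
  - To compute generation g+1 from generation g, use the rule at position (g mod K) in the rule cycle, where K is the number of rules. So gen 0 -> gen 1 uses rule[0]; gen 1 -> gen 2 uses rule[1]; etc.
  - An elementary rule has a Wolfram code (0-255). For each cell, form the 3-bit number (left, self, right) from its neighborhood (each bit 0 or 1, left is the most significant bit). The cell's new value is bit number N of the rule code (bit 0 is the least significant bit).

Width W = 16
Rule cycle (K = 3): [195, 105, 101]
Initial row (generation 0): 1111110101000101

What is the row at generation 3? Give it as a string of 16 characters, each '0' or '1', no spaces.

Gen 0: 1111110101000101
Gen 1 (rule 195): 0111110000011000
Gen 2 (rule 105): 0100010111011011
Gen 3 (rule 101): 0101011001101101

Answer: 0101011001101101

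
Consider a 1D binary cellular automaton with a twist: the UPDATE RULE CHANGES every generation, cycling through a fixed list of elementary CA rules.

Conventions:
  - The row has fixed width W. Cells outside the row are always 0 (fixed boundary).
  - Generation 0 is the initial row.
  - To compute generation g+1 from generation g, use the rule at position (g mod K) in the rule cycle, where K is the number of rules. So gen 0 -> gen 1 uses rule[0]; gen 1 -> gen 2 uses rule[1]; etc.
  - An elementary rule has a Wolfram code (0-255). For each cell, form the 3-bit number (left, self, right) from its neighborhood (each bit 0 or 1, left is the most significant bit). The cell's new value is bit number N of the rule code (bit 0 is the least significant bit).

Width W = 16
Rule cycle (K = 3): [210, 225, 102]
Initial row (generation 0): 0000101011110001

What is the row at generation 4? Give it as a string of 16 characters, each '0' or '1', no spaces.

Gen 0: 0000101011110001
Gen 1 (rule 210): 0001000001111010
Gen 2 (rule 225): 1100011100111100
Gen 3 (rule 102): 0100100101000100
Gen 4 (rule 210): 1011011000101010

Answer: 1011011000101010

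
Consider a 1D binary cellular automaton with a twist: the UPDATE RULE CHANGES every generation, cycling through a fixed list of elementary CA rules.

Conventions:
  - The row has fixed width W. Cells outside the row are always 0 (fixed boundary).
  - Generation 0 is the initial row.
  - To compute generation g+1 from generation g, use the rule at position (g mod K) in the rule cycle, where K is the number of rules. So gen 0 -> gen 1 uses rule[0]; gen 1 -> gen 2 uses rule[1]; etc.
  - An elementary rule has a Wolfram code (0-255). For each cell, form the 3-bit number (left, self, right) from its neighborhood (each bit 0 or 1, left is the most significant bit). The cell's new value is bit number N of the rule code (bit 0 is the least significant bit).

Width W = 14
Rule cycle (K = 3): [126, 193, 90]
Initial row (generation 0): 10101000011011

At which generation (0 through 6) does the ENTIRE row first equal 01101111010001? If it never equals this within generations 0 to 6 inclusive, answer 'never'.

Gen 0: 10101000011011
Gen 1 (rule 126): 11111100111111
Gen 2 (rule 193): 01111100011111
Gen 3 (rule 90): 11000110110001
Gen 4 (rule 126): 11101111111011
Gen 5 (rule 193): 01100111111001
Gen 6 (rule 90): 11111100001110

Answer: never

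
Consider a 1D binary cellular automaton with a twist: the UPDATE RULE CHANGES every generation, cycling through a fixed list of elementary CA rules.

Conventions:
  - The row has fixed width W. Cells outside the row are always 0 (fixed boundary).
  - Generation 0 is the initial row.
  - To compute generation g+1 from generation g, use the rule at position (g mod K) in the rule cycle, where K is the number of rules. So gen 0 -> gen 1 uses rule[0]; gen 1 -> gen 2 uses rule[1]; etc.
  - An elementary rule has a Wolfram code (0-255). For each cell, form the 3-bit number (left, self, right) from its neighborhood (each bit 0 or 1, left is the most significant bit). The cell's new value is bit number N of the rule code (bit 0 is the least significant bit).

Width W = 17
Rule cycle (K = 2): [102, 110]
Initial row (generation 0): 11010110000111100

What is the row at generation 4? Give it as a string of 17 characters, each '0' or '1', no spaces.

Gen 0: 11010110000111100
Gen 1 (rule 102): 01111010001000100
Gen 2 (rule 110): 11001110011001100
Gen 3 (rule 102): 01010010101010100
Gen 4 (rule 110): 11110111111111100

Answer: 11110111111111100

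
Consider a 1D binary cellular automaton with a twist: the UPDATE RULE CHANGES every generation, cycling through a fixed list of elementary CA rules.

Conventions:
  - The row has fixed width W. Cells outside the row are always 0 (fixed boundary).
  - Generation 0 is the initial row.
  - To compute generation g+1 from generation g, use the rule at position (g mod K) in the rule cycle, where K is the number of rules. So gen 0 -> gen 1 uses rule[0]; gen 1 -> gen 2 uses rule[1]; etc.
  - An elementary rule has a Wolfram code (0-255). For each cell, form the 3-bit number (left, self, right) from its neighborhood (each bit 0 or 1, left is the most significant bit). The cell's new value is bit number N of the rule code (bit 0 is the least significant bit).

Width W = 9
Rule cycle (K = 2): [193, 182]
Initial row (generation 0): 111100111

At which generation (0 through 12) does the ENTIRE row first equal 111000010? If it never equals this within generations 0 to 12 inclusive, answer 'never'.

Answer: never

Derivation:
Gen 0: 111100111
Gen 1 (rule 193): 011100011
Gen 2 (rule 182): 101010100
Gen 3 (rule 193): 000000001
Gen 4 (rule 182): 000000011
Gen 5 (rule 193): 111111001
Gen 6 (rule 182): 011110111
Gen 7 (rule 193): 001110011
Gen 8 (rule 182): 010101100
Gen 9 (rule 193): 000000101
Gen 10 (rule 182): 000001111
Gen 11 (rule 193): 111100111
Gen 12 (rule 182): 011011010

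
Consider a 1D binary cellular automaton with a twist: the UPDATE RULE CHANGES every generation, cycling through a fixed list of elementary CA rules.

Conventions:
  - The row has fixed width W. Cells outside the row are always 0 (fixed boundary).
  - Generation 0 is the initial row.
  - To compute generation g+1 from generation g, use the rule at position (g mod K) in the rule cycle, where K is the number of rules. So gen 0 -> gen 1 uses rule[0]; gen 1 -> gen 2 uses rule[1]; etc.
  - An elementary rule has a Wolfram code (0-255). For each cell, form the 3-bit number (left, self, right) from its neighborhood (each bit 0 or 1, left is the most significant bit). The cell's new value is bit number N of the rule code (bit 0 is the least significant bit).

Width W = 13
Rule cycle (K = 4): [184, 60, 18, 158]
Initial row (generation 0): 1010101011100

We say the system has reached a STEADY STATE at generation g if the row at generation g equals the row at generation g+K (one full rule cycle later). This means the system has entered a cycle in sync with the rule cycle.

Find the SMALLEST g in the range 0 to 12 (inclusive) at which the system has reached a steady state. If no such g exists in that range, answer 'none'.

Answer: none

Derivation:
Gen 0: 1010101011100
Gen 1 (rule 184): 0101010111010
Gen 2 (rule 60): 0111111100111
Gen 3 (rule 18): 1000000011000
Gen 4 (rule 158): 1100000110100
Gen 5 (rule 184): 1010000101010
Gen 6 (rule 60): 1111000111111
Gen 7 (rule 18): 0000101000000
Gen 8 (rule 158): 0001101100000
Gen 9 (rule 184): 0001011010000
Gen 10 (rule 60): 0001110111000
Gen 11 (rule 18): 0010000000100
Gen 12 (rule 158): 0111000001110
Gen 13 (rule 184): 0110100001101
Gen 14 (rule 60): 0101110001011
Gen 15 (rule 18): 1000001010000
Gen 16 (rule 158): 1100011011000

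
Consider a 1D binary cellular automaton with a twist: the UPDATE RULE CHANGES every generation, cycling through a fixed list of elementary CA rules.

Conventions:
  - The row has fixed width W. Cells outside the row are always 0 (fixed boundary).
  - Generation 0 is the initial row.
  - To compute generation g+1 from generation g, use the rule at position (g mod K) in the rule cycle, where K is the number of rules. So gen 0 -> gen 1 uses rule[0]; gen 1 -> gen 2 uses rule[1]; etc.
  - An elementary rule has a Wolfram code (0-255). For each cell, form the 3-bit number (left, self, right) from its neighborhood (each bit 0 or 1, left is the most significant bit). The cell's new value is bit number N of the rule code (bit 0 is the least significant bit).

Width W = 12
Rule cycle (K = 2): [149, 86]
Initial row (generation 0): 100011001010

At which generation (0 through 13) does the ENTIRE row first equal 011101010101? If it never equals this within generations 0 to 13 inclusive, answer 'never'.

Gen 0: 100011001010
Gen 1 (rule 149): 111000101011
Gen 2 (rule 86): 001101101001
Gen 3 (rule 149): 100000001101
Gen 4 (rule 86): 110000010101
Gen 5 (rule 149): 001111010101
Gen 6 (rule 86): 010001010101
Gen 7 (rule 149): 011101010101
Gen 8 (rule 86): 100101010101
Gen 9 (rule 149): 110101010101
Gen 10 (rule 86): 010101010101
Gen 11 (rule 149): 010101010101
Gen 12 (rule 86): 110101010101
Gen 13 (rule 149): 000101010101

Answer: 7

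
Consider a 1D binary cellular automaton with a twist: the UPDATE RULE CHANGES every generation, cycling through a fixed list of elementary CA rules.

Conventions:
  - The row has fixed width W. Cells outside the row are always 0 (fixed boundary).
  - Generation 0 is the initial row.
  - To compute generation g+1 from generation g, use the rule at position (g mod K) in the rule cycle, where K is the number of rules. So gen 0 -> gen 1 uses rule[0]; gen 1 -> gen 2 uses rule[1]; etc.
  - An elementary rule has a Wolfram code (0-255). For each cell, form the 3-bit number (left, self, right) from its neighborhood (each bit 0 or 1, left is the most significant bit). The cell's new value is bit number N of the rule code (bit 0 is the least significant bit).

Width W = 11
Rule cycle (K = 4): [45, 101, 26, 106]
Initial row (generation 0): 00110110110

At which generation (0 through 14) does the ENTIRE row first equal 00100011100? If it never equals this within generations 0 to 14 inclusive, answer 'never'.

Gen 0: 00110110110
Gen 1 (rule 45): 10101101100
Gen 2 (rule 101): 11110110101
Gen 3 (rule 26): 10000100000
Gen 4 (rule 106): 00001000000
Gen 5 (rule 45): 11101011111
Gen 6 (rule 101): 00111100001
Gen 7 (rule 26): 01100010010
Gen 8 (rule 106): 11100100100
Gen 9 (rule 45): 10000100101
Gen 10 (rule 101): 10110100111
Gen 11 (rule 26): 00100011100
Gen 12 (rule 106): 01000110100
Gen 13 (rule 45): 01010101101
Gen 14 (rule 101): 01111110111

Answer: 11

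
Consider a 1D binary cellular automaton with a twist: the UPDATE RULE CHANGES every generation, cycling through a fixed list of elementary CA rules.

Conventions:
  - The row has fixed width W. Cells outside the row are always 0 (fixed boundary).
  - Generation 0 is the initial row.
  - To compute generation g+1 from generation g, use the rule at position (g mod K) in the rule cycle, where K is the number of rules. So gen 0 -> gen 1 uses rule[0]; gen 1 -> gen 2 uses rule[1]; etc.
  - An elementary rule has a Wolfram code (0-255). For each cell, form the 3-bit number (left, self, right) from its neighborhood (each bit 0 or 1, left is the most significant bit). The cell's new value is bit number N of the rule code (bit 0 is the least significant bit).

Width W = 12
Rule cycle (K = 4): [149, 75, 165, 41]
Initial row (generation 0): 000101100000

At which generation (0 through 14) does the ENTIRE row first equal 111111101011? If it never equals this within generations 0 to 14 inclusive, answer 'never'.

Gen 0: 000101100000
Gen 1 (rule 149): 110100011111
Gen 2 (rule 75): 110001110001
Gen 3 (rule 165): 000100100101
Gen 4 (rule 41): 110000000010
Gen 5 (rule 149): 001111111011
Gen 6 (rule 75): 111000001011
Gen 7 (rule 165): 010011101100
Gen 8 (rule 41): 000010011001
Gen 9 (rule 149): 111011000101
Gen 10 (rule 75): 101011011000
Gen 11 (rule 165): 111100100011
Gen 12 (rule 41): 100000001010
Gen 13 (rule 149): 111111101011
Gen 14 (rule 75): 100000100011

Answer: 13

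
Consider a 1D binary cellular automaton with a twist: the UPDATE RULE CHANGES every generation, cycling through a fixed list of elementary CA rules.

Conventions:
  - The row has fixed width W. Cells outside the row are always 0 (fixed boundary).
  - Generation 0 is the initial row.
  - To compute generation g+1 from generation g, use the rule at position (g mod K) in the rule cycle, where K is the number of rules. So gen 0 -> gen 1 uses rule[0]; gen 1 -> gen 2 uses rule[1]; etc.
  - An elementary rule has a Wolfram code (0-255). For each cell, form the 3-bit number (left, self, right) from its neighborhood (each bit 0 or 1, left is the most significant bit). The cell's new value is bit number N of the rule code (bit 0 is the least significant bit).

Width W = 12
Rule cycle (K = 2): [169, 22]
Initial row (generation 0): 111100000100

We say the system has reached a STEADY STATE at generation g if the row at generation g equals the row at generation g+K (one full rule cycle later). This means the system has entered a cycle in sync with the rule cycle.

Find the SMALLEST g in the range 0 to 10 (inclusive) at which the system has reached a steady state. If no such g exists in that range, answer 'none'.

Gen 0: 111100000100
Gen 1 (rule 169): 111001110001
Gen 2 (rule 22): 000110001011
Gen 3 (rule 169): 110100100110
Gen 4 (rule 22): 000111111001
Gen 5 (rule 169): 110111110000
Gen 6 (rule 22): 000000001000
Gen 7 (rule 169): 111111100011
Gen 8 (rule 22): 000000010100
Gen 9 (rule 169): 111111001001
Gen 10 (rule 22): 000000111111
Gen 11 (rule 169): 111110111110
Gen 12 (rule 22): 000000000001

Answer: none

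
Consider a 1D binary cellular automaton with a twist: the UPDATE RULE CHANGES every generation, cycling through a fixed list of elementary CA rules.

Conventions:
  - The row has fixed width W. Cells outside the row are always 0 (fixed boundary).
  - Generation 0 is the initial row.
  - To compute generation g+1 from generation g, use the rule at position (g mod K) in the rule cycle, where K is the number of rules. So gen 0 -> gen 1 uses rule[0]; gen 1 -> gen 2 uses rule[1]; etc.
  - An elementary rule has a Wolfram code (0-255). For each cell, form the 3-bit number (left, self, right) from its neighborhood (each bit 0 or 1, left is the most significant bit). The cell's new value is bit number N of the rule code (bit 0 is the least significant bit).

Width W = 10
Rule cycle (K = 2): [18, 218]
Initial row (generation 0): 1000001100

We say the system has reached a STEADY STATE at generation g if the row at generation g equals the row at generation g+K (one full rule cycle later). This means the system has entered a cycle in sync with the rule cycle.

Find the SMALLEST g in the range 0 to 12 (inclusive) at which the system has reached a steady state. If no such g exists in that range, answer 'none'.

Gen 0: 1000001100
Gen 1 (rule 18): 0100010010
Gen 2 (rule 218): 1010101101
Gen 3 (rule 18): 0000000000
Gen 4 (rule 218): 0000000000
Gen 5 (rule 18): 0000000000
Gen 6 (rule 218): 0000000000
Gen 7 (rule 18): 0000000000
Gen 8 (rule 218): 0000000000
Gen 9 (rule 18): 0000000000
Gen 10 (rule 218): 0000000000
Gen 11 (rule 18): 0000000000
Gen 12 (rule 218): 0000000000
Gen 13 (rule 18): 0000000000
Gen 14 (rule 218): 0000000000

Answer: 3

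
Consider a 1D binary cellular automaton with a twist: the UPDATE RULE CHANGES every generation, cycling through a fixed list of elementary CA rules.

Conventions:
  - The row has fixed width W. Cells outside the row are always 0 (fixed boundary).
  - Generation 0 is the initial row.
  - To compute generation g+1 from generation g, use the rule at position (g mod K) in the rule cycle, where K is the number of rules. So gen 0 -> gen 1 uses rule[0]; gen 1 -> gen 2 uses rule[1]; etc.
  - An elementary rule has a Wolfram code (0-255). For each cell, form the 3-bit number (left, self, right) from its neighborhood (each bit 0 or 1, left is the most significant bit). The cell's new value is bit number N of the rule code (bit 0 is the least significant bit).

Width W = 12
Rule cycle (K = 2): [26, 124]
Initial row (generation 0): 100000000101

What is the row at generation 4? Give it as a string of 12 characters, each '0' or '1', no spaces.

Gen 0: 100000000101
Gen 1 (rule 26): 010000001000
Gen 2 (rule 124): 011000001100
Gen 3 (rule 26): 110100011010
Gen 4 (rule 124): 111110011111

Answer: 111110011111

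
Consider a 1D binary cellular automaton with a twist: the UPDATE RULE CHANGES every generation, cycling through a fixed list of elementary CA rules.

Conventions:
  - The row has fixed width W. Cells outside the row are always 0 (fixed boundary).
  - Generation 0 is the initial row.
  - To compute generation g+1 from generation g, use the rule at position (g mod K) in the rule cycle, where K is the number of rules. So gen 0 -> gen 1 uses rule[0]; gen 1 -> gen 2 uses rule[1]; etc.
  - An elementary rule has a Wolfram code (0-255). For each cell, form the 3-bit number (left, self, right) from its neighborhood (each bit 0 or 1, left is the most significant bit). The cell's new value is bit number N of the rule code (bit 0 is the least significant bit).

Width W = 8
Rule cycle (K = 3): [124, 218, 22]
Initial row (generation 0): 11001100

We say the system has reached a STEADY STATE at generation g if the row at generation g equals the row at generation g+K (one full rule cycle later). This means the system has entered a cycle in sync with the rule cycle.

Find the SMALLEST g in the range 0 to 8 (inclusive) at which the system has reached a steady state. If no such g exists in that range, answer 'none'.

Gen 0: 11001100
Gen 1 (rule 124): 11101110
Gen 2 (rule 218): 11101111
Gen 3 (rule 22): 00000000
Gen 4 (rule 124): 00000000
Gen 5 (rule 218): 00000000
Gen 6 (rule 22): 00000000
Gen 7 (rule 124): 00000000
Gen 8 (rule 218): 00000000
Gen 9 (rule 22): 00000000
Gen 10 (rule 124): 00000000
Gen 11 (rule 218): 00000000

Answer: 3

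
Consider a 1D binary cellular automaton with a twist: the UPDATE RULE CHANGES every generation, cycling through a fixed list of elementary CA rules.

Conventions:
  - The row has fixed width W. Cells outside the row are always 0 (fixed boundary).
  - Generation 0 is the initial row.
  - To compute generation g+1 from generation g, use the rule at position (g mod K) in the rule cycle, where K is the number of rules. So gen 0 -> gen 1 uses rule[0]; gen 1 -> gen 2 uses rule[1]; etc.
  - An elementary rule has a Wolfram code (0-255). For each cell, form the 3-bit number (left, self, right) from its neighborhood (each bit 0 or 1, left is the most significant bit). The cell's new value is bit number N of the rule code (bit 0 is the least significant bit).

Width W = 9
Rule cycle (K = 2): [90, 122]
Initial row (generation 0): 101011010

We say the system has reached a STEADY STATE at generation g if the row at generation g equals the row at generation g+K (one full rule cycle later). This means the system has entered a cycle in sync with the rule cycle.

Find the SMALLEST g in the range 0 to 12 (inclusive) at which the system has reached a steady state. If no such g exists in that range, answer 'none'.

Gen 0: 101011010
Gen 1 (rule 90): 000011001
Gen 2 (rule 122): 000111110
Gen 3 (rule 90): 001100011
Gen 4 (rule 122): 011110111
Gen 5 (rule 90): 110010101
Gen 6 (rule 122): 111101010
Gen 7 (rule 90): 100100001
Gen 8 (rule 122): 011010010
Gen 9 (rule 90): 111001101
Gen 10 (rule 122): 101111110
Gen 11 (rule 90): 001000011
Gen 12 (rule 122): 010100111
Gen 13 (rule 90): 100011101
Gen 14 (rule 122): 010110110

Answer: none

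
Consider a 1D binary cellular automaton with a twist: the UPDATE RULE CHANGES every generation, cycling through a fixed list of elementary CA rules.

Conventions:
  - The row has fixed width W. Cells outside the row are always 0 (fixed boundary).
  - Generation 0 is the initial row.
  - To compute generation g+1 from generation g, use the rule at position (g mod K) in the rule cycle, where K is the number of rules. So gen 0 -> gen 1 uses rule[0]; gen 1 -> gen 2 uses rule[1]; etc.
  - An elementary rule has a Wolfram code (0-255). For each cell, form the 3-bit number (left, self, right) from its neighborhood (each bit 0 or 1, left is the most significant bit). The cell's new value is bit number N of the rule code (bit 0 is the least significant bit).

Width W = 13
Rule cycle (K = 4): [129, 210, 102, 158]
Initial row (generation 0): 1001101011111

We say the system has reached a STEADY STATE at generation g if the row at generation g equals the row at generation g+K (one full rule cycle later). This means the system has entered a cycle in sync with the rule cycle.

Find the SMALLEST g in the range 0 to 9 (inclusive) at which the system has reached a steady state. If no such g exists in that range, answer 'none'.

Gen 0: 1001101011111
Gen 1 (rule 129): 0000000001110
Gen 2 (rule 210): 0000000010111
Gen 3 (rule 102): 0000000111001
Gen 4 (rule 158): 0000001110111
Gen 5 (rule 129): 1111100100010
Gen 6 (rule 210): 0111111010101
Gen 7 (rule 102): 1000001111111
Gen 8 (rule 158): 1100011111110
Gen 9 (rule 129): 0001001111100
Gen 10 (rule 210): 0010110111110
Gen 11 (rule 102): 0111011000010
Gen 12 (rule 158): 1110010100111
Gen 13 (rule 129): 0100000000010

Answer: none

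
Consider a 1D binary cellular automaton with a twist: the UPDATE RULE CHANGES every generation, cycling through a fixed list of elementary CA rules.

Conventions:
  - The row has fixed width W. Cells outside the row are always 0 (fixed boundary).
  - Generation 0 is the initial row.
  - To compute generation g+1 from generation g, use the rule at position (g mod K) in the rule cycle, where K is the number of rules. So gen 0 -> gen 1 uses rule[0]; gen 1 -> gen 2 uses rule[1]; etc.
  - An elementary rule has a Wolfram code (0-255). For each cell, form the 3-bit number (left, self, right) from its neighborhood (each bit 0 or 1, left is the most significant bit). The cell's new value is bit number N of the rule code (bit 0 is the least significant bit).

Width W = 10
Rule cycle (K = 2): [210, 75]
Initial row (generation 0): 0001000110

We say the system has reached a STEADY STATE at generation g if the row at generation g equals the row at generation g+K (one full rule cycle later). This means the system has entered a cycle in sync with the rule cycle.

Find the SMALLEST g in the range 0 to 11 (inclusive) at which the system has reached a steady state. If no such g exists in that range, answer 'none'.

Answer: 11

Derivation:
Gen 0: 0001000110
Gen 1 (rule 210): 0010101011
Gen 2 (rule 75): 1100000011
Gen 3 (rule 210): 0110000101
Gen 4 (rule 75): 1110111000
Gen 5 (rule 210): 0110011100
Gen 6 (rule 75): 1110110101
Gen 7 (rule 210): 0110010000
Gen 8 (rule 75): 1110100111
Gen 9 (rule 210): 0110011011
Gen 10 (rule 75): 1110111011
Gen 11 (rule 210): 0110011001
Gen 12 (rule 75): 1110111010
Gen 13 (rule 210): 0110011001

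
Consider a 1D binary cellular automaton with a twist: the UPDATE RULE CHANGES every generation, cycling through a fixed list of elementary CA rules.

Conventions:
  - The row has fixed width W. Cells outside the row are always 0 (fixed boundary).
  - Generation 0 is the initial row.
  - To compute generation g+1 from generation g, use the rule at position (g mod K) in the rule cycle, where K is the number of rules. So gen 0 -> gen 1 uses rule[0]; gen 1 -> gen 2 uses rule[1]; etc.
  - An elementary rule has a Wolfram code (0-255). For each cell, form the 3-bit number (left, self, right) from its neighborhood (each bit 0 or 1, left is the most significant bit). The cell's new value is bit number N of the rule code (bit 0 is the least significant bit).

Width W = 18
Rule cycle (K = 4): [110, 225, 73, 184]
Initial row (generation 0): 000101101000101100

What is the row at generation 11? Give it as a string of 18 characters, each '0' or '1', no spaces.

Answer: 011010010000000000

Derivation:
Gen 0: 000101101000101100
Gen 1 (rule 110): 001111111001111100
Gen 2 (rule 225): 100111111000111101
Gen 3 (rule 73): 000100001010100100
Gen 4 (rule 184): 000010000101010010
Gen 5 (rule 110): 000110001111110110
Gen 6 (rule 225): 110010100111111010
Gen 7 (rule 73): 110000000100001000
Gen 8 (rule 184): 101000000010000100
Gen 9 (rule 110): 111000000110001100
Gen 10 (rule 225): 011011110010100101
Gen 11 (rule 73): 011010010000000000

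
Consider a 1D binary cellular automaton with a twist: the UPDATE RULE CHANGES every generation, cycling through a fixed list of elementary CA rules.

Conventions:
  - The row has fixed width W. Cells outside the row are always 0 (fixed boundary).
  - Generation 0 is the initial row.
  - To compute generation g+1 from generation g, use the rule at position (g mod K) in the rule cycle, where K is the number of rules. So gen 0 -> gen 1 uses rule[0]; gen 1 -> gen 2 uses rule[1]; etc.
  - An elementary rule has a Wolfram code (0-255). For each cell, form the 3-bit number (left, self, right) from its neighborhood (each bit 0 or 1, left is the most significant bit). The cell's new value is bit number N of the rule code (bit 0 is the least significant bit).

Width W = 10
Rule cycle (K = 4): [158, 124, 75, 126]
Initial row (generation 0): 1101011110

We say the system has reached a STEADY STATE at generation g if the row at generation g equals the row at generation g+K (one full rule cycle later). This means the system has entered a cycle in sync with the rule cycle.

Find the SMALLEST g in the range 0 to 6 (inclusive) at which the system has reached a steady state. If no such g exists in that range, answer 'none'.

Gen 0: 1101011110
Gen 1 (rule 158): 1001011101
Gen 2 (rule 124): 1101110111
Gen 3 (rule 75): 1101010101
Gen 4 (rule 126): 1111111111
Gen 5 (rule 158): 1111111110
Gen 6 (rule 124): 1000000011
Gen 7 (rule 75): 0011111111
Gen 8 (rule 126): 0110000001
Gen 9 (rule 158): 1101000011
Gen 10 (rule 124): 1111100011

Answer: none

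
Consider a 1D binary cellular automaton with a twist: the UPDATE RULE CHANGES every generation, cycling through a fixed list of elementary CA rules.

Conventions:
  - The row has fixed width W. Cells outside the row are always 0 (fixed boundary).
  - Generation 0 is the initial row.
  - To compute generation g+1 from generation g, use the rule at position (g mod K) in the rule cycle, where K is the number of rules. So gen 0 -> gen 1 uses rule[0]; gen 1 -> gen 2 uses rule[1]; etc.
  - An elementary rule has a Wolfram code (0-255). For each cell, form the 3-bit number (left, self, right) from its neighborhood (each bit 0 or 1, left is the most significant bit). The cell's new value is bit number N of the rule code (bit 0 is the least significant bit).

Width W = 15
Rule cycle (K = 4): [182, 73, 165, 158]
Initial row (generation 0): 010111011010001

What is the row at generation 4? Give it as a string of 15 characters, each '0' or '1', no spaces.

Gen 0: 010111011010001
Gen 1 (rule 182): 111010100111011
Gen 2 (rule 73): 101000000101011
Gen 3 (rule 165): 111011110111100
Gen 4 (rule 158): 110011100111010

Answer: 110011100111010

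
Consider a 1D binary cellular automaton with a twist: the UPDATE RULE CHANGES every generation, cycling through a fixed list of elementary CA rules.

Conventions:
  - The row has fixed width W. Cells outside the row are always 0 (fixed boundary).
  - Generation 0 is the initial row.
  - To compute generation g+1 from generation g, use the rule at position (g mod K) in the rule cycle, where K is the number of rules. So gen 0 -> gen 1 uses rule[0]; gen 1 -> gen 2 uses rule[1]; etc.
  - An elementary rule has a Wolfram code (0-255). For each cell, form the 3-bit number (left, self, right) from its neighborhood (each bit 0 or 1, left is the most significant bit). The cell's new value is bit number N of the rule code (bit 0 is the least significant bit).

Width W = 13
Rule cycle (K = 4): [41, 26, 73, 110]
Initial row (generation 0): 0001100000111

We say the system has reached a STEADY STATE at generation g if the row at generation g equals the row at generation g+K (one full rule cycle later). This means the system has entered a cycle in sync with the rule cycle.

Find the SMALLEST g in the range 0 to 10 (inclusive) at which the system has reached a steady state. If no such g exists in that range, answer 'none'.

Answer: none

Derivation:
Gen 0: 0001100000111
Gen 1 (rule 41): 1101001110100
Gen 2 (rule 26): 1000111000010
Gen 3 (rule 73): 0010101011000
Gen 4 (rule 110): 0111111111000
Gen 5 (rule 41): 0100000000011
Gen 6 (rule 26): 1010000000110
Gen 7 (rule 73): 0000111110110
Gen 8 (rule 110): 0001100011110
Gen 9 (rule 41): 1101001010000
Gen 10 (rule 26): 1000110001000
Gen 11 (rule 73): 0010110100011
Gen 12 (rule 110): 0111111100111
Gen 13 (rule 41): 0100000000100
Gen 14 (rule 26): 1010000001010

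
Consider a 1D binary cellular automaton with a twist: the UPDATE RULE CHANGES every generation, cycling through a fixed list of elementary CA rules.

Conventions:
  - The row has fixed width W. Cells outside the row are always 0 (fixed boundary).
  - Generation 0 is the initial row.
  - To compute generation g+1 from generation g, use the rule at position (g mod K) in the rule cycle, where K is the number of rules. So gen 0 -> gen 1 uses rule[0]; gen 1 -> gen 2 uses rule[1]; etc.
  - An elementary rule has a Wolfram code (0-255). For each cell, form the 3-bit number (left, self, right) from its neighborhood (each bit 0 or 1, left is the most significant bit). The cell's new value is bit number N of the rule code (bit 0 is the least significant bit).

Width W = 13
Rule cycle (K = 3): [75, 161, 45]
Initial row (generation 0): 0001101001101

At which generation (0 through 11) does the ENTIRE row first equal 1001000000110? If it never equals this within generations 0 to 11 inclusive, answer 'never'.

Gen 0: 0001101001101
Gen 1 (rule 75): 1111100011100
Gen 2 (rule 161): 0111001001001
Gen 3 (rule 45): 0100001001001
Gen 4 (rule 75): 1001110010010
Gen 5 (rule 161): 0000100000000
Gen 6 (rule 45): 1110101111111
Gen 7 (rule 75): 1010001000001
Gen 8 (rule 161): 0100100011100
Gen 9 (rule 45): 0100101010001
Gen 10 (rule 75): 1001000000110
Gen 11 (rule 161): 0000011110000

Answer: 10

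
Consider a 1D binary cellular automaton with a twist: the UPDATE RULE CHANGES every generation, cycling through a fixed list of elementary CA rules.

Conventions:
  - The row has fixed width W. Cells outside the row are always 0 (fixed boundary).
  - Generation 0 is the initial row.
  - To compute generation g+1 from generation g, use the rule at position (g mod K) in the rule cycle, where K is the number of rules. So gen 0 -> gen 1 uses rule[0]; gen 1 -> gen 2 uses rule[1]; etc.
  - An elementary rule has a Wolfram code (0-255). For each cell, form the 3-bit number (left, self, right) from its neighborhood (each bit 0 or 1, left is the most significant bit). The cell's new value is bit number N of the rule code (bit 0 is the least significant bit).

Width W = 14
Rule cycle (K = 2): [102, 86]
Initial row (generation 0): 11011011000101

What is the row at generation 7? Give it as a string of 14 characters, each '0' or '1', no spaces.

Gen 0: 11011011000101
Gen 1 (rule 102): 01101101001111
Gen 2 (rule 86): 10100101110001
Gen 3 (rule 102): 11101110010011
Gen 4 (rule 86): 00100011111101
Gen 5 (rule 102): 01100100000111
Gen 6 (rule 86): 10111110001001
Gen 7 (rule 102): 11000010011011

Answer: 11000010011011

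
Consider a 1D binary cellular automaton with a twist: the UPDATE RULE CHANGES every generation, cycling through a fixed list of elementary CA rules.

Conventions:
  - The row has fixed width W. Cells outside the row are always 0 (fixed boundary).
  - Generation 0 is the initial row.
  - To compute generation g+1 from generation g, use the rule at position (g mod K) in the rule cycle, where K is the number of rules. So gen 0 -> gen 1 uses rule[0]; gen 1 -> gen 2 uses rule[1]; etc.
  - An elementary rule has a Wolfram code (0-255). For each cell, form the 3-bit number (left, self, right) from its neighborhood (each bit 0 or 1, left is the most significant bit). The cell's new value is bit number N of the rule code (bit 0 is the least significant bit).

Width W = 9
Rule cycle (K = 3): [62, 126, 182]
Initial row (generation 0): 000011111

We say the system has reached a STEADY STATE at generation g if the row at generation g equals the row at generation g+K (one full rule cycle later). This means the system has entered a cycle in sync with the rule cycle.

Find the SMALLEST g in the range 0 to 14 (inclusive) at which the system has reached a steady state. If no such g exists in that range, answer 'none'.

Gen 0: 000011111
Gen 1 (rule 62): 000110000
Gen 2 (rule 126): 001111000
Gen 3 (rule 182): 010110100
Gen 4 (rule 62): 111101110
Gen 5 (rule 126): 100111011
Gen 6 (rule 182): 111010100
Gen 7 (rule 62): 100111110
Gen 8 (rule 126): 111100011
Gen 9 (rule 182): 011010100
Gen 10 (rule 62): 110111110
Gen 11 (rule 126): 111100011
Gen 12 (rule 182): 011010100
Gen 13 (rule 62): 110111110
Gen 14 (rule 126): 111100011
Gen 15 (rule 182): 011010100
Gen 16 (rule 62): 110111110
Gen 17 (rule 126): 111100011

Answer: 8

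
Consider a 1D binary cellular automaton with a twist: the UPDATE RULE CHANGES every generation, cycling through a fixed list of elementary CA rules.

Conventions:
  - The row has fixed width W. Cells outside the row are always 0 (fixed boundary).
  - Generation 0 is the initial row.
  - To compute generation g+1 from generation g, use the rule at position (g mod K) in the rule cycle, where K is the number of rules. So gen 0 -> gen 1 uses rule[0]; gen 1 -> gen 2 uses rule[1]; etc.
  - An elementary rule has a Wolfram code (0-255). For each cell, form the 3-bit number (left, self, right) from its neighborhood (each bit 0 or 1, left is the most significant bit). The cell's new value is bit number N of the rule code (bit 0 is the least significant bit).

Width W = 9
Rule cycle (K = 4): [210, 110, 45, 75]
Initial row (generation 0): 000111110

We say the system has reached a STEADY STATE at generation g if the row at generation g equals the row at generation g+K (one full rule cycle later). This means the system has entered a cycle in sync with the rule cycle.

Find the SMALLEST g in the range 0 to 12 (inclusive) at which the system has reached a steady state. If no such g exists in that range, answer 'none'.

Gen 0: 000111110
Gen 1 (rule 210): 001011111
Gen 2 (rule 110): 011110001
Gen 3 (rule 45): 010000101
Gen 4 (rule 75): 100111000
Gen 5 (rule 210): 011011100
Gen 6 (rule 110): 111110100
Gen 7 (rule 45): 100001101
Gen 8 (rule 75): 001111100
Gen 9 (rule 210): 010111110
Gen 10 (rule 110): 111100010
Gen 11 (rule 45): 100001010
Gen 12 (rule 75): 001110000
Gen 13 (rule 210): 010111000
Gen 14 (rule 110): 111101000
Gen 15 (rule 45): 100011011
Gen 16 (rule 75): 001111011

Answer: none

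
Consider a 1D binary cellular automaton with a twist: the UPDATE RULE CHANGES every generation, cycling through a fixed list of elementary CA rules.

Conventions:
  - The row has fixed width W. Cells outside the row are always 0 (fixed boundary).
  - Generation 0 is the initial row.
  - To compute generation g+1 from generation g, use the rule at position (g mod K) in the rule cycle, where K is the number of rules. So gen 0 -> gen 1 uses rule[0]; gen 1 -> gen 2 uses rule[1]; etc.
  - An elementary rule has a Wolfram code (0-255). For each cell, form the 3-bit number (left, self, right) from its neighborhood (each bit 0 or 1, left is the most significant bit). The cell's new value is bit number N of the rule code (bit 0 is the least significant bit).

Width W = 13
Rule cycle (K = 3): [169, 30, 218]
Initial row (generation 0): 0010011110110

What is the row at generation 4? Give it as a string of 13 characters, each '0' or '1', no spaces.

Answer: 1111110100100

Derivation:
Gen 0: 0010011110110
Gen 1 (rule 169): 1000011101100
Gen 2 (rule 30): 1100110001010
Gen 3 (rule 218): 1111111010001
Gen 4 (rule 169): 1111110100100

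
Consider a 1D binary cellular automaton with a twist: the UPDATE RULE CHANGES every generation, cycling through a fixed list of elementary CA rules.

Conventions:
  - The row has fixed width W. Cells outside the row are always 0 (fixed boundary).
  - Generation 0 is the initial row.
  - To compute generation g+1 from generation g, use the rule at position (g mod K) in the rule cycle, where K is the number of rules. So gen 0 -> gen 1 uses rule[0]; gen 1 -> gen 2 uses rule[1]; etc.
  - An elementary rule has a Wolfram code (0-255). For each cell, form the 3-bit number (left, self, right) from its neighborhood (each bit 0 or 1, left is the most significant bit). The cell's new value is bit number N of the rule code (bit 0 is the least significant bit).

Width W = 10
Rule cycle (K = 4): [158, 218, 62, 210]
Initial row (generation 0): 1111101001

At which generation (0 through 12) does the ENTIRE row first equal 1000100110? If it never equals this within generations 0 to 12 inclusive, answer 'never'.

Gen 0: 1111101001
Gen 1 (rule 158): 1111001111
Gen 2 (rule 218): 1111111111
Gen 3 (rule 62): 1000000000
Gen 4 (rule 210): 0100000000
Gen 5 (rule 158): 1110000000
Gen 6 (rule 218): 1111000000
Gen 7 (rule 62): 1000100000
Gen 8 (rule 210): 0101010000
Gen 9 (rule 158): 1101011000
Gen 10 (rule 218): 1100011100
Gen 11 (rule 62): 1010110010
Gen 12 (rule 210): 0000011101

Answer: never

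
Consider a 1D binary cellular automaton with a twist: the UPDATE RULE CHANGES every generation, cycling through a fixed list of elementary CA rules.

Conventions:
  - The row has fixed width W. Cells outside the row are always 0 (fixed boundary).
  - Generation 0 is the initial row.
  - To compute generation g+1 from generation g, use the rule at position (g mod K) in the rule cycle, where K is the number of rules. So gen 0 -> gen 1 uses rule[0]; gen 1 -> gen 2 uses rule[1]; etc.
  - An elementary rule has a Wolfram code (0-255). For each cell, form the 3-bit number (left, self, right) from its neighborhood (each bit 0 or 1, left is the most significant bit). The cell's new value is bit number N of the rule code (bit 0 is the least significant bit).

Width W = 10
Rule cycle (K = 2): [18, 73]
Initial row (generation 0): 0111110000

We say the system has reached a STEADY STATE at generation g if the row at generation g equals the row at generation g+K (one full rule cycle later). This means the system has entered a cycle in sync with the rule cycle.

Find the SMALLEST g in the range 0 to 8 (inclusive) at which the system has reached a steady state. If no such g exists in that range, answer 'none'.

Answer: none

Derivation:
Gen 0: 0111110000
Gen 1 (rule 18): 1000001000
Gen 2 (rule 73): 0011100011
Gen 3 (rule 18): 0100010100
Gen 4 (rule 73): 0001000001
Gen 5 (rule 18): 0010100010
Gen 6 (rule 73): 1000001000
Gen 7 (rule 18): 0100010100
Gen 8 (rule 73): 0001000001
Gen 9 (rule 18): 0010100010
Gen 10 (rule 73): 1000001000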